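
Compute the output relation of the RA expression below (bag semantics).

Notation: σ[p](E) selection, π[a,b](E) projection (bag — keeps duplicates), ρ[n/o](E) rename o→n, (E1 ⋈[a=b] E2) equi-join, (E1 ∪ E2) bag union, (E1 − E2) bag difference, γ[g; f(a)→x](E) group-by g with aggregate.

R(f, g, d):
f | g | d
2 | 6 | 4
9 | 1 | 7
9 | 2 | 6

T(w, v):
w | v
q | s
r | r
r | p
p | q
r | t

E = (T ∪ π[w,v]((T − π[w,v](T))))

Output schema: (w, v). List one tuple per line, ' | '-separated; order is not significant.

Stepwise |·|:
  T → 5
  T → 5
  T → 5
  π[w,v](T) → 5
  (T − π[w,v](T)) → 0
  π[w,v]((T − π[w,v](T))) → 0
  (T ∪ π[w,v]((T − π[w,v](T)))) → 5

== RESULT ==
w | v
p | q
q | s
r | p
r | r
r | t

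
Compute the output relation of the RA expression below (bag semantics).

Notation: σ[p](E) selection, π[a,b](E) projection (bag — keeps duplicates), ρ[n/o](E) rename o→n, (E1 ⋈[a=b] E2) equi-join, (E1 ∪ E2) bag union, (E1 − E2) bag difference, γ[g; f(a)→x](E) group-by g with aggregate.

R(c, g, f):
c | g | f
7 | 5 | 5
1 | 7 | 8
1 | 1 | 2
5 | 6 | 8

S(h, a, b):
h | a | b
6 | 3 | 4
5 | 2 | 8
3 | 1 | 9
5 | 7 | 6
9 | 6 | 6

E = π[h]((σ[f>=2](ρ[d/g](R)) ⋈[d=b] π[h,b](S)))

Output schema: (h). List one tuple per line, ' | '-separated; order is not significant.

Per-node cardinality:
  R → 4
  ρ[d/g](R) → 4
  σ[f>=2](ρ[d/g](R)) → 4
  S → 5
  π[h,b](S) → 5
  (σ[f>=2](ρ[d/g](R)) ⋈[d=b] π[h,b](S)) → 2
  π[h]((σ[f>=2](ρ[d/g](R)) ⋈[d=b] π[h,b](S))) → 2

== RESULT ==
h
5
9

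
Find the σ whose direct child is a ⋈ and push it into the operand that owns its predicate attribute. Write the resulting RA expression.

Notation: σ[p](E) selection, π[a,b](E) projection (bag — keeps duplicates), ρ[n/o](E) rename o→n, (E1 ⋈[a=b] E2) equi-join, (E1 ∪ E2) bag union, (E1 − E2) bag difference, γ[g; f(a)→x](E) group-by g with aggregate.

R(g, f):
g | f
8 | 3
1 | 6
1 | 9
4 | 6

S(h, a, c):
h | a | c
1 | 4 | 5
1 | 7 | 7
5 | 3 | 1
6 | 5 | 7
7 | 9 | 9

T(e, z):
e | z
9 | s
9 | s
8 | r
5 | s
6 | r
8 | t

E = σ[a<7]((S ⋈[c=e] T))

σ filters on a, owned by the left side.
E' = (σ[a<7](S) ⋈[c=e] T)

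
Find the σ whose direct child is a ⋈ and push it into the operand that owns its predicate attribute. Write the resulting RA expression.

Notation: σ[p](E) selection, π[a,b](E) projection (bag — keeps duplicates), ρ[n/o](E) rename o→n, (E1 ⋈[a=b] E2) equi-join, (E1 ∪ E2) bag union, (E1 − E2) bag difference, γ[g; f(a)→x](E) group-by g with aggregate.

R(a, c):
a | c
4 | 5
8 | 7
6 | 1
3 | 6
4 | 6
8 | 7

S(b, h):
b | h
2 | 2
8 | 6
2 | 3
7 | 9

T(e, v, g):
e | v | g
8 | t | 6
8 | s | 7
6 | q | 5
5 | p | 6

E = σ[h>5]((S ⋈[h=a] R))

σ filters on h, owned by the left side.
E' = (σ[h>5](S) ⋈[h=a] R)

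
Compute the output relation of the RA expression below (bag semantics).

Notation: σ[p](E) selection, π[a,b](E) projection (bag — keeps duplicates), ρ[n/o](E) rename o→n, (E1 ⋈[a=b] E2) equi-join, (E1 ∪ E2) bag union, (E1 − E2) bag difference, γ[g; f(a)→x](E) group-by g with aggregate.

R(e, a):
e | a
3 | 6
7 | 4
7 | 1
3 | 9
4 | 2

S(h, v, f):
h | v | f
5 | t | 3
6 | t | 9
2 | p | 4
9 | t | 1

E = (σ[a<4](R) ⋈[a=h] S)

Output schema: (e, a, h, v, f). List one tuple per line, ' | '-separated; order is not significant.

Subexpression sizes:
  R → 5
  σ[a<4](R) → 2
  S → 4
  (σ[a<4](R) ⋈[a=h] S) → 1

== RESULT ==
e | a | h | v | f
4 | 2 | 2 | p | 4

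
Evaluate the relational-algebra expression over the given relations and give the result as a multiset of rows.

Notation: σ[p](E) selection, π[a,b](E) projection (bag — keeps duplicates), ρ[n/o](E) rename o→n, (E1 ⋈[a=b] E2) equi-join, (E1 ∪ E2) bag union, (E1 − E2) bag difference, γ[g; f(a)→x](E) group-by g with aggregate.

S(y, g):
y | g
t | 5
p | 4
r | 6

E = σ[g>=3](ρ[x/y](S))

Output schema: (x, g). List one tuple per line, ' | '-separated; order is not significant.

Per-node cardinality:
  S → 3
  ρ[x/y](S) → 3
  σ[g>=3](ρ[x/y](S)) → 3

== RESULT ==
x | g
p | 4
r | 6
t | 5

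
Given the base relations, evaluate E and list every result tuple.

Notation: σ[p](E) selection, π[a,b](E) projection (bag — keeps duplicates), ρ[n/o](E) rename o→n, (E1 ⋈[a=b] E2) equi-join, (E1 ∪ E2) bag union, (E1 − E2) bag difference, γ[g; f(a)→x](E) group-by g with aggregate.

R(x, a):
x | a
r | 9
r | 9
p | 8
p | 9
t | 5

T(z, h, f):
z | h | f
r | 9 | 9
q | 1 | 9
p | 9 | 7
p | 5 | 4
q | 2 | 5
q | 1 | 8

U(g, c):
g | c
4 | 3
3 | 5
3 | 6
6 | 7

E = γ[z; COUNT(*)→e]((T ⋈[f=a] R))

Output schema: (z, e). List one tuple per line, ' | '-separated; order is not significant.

Subexpression sizes:
  T → 6
  R → 5
  (T ⋈[f=a] R) → 8
  γ[z; COUNT(*)→e]((T ⋈[f=a] R)) → 2

== RESULT ==
z | e
q | 5
r | 3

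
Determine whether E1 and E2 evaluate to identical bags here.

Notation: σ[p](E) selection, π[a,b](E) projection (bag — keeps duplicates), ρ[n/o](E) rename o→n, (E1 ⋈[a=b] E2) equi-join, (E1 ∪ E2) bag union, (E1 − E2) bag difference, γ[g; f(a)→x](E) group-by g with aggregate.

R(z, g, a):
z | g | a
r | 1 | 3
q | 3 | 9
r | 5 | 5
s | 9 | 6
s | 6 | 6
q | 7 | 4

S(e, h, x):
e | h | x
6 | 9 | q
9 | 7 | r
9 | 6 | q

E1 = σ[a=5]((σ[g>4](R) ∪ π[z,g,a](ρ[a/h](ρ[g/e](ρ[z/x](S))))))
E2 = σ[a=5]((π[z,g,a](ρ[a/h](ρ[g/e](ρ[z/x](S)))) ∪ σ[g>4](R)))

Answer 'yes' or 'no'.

E1 row counts bottom-up:
  R → 6
  σ[g>4](R) → 4
  S → 3
  ρ[z/x](S) → 3
  ρ[g/e](ρ[z/x](S)) → 3
  ρ[a/h](ρ[g/e](ρ[z/x](S))) → 3
  π[z,g,a](ρ[a/h](ρ[g/e](ρ[z/x](S)))) → 3
  (σ[g>4](R) ∪ π[z,g,a](ρ[a/h](ρ[g/e](ρ[z/x](S))))) → 7
  σ[a=5]((σ[g>4](R) ∪ π[z,g,a](ρ[a/h](ρ[g/e](ρ[z/x](S)))))) → 1
E2 row counts bottom-up:
  S → 3
  ρ[z/x](S) → 3
  ρ[g/e](ρ[z/x](S)) → 3
  ρ[a/h](ρ[g/e](ρ[z/x](S))) → 3
  π[z,g,a](ρ[a/h](ρ[g/e](ρ[z/x](S)))) → 3
  R → 6
  σ[g>4](R) → 4
  (π[z,g,a](ρ[a/h](ρ[g/e](ρ[z/x](S)))) ∪ σ[g>4](R)) → 7
  σ[a=5]((π[z,g,a](ρ[a/h](ρ[g/e](ρ[z/x](S)))) ∪ σ[g>4](R))) → 1

E1 and E2 produce the same multiset:
z | g | a
r | 5 | 5

yes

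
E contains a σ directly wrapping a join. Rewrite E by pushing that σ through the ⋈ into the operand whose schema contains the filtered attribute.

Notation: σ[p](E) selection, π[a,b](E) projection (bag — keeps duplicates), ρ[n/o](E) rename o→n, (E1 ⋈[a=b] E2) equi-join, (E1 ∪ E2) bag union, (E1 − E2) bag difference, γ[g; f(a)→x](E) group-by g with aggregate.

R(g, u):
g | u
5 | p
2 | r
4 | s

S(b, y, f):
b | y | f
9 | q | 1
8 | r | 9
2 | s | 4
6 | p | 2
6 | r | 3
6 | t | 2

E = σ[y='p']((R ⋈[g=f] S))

σ filters on y, owned by the right side.
E' = (R ⋈[g=f] σ[y='p'](S))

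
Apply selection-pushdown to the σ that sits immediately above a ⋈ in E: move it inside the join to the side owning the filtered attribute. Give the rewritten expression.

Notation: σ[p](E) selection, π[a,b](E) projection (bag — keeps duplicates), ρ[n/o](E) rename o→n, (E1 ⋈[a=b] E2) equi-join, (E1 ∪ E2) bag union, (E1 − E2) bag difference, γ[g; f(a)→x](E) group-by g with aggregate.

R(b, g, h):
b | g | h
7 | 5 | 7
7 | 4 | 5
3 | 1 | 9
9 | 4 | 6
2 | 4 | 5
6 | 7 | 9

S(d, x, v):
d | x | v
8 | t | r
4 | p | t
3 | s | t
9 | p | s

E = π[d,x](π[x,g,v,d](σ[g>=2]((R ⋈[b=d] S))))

σ filters on g, owned by the left side.
E' = π[d,x](π[x,g,v,d]((σ[g>=2](R) ⋈[b=d] S)))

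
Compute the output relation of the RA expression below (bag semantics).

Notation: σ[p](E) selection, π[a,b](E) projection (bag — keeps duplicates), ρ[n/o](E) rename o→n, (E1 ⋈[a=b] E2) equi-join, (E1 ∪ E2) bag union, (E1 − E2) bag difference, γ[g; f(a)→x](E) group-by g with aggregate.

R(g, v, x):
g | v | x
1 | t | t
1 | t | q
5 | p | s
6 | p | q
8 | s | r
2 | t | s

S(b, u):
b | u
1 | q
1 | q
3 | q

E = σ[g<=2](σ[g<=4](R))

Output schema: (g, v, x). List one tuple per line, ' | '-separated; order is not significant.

Per-node cardinality:
  R → 6
  σ[g<=4](R) → 3
  σ[g<=2](σ[g<=4](R)) → 3

== RESULT ==
g | v | x
1 | t | q
1 | t | t
2 | t | s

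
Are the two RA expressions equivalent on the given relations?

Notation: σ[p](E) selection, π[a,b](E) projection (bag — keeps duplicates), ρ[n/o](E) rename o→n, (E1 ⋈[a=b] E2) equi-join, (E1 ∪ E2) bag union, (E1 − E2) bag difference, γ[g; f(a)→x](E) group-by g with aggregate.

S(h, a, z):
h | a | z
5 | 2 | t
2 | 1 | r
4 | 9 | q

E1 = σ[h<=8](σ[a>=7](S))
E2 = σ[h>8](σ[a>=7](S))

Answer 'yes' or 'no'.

E1 per-node cardinality:
  S → 3
  σ[a>=7](S) → 1
  σ[h<=8](σ[a>=7](S)) → 1
E2 per-node cardinality:
  S → 3
  σ[a>=7](S) → 1
  σ[h>8](σ[a>=7](S)) → 0

E1 result:
h | a | z
4 | 9 | q
E2 result:
h | a | z
(0 rows)
Witness: (4, 9, 'q') appears 1× in E1 but 0× in E2.

no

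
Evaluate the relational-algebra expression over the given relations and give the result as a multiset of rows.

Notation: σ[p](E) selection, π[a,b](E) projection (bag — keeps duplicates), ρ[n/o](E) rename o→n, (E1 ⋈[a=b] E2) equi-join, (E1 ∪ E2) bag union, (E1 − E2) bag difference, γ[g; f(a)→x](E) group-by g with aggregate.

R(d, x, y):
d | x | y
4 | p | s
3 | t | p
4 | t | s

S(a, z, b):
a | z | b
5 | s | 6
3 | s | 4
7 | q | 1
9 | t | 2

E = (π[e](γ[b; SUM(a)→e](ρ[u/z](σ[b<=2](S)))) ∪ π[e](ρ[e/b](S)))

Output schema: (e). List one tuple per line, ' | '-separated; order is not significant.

Row counts bottom-up:
  S → 4
  σ[b<=2](S) → 2
  ρ[u/z](σ[b<=2](S)) → 2
  γ[b; SUM(a)→e](ρ[u/z](σ[b<=2](S))) → 2
  π[e](γ[b; SUM(a)→e](ρ[u/z](σ[b<=2](S)))) → 2
  S → 4
  ρ[e/b](S) → 4
  π[e](ρ[e/b](S)) → 4
  (π[e](γ[b; SUM(a)→e](ρ[u/z](σ[b<=2](S)))) ∪ π[e](ρ[e/b](S))) → 6

== RESULT ==
e
1
2
4
6
7
9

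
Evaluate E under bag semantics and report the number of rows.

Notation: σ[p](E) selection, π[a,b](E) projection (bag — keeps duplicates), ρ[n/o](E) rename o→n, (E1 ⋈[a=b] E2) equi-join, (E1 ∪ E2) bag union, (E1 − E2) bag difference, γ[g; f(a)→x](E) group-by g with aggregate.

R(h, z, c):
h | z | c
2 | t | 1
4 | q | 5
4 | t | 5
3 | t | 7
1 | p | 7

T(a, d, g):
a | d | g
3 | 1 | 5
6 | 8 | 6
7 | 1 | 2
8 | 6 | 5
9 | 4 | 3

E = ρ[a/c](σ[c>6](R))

Row counts bottom-up:
  R → 5
  σ[c>6](R) → 2
  ρ[a/c](σ[c>6](R)) → 2

|E| = 2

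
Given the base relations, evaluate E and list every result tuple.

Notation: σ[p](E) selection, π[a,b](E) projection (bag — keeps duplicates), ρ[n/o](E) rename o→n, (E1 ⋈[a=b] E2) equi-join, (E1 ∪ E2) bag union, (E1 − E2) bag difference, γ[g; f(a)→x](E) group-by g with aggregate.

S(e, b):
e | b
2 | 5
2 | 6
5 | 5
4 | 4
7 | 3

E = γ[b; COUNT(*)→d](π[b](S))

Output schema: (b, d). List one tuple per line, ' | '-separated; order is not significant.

Subexpression sizes:
  S → 5
  π[b](S) → 5
  γ[b; COUNT(*)→d](π[b](S)) → 4

== RESULT ==
b | d
3 | 1
4 | 1
5 | 2
6 | 1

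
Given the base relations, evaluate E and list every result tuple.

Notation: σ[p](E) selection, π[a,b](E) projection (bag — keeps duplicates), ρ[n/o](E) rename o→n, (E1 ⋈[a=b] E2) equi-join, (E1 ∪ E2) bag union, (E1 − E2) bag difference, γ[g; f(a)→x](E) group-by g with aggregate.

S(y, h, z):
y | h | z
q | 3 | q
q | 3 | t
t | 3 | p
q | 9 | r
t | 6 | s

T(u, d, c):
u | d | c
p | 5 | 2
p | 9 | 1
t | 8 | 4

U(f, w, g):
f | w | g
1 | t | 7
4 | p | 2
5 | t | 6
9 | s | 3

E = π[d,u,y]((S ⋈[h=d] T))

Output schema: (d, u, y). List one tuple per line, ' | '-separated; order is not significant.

Stepwise |·|:
  S → 5
  T → 3
  (S ⋈[h=d] T) → 1
  π[d,u,y]((S ⋈[h=d] T)) → 1

== RESULT ==
d | u | y
9 | p | q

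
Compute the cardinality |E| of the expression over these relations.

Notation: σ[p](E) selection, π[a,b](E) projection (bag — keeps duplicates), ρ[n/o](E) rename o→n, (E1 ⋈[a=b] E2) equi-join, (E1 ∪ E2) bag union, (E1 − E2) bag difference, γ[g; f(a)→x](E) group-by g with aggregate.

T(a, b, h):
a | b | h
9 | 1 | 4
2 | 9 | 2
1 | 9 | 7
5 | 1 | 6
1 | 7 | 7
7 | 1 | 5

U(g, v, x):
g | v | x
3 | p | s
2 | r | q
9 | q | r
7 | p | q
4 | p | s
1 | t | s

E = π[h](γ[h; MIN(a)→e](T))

Subexpression sizes:
  T → 6
  γ[h; MIN(a)→e](T) → 5
  π[h](γ[h; MIN(a)→e](T)) → 5

|E| = 5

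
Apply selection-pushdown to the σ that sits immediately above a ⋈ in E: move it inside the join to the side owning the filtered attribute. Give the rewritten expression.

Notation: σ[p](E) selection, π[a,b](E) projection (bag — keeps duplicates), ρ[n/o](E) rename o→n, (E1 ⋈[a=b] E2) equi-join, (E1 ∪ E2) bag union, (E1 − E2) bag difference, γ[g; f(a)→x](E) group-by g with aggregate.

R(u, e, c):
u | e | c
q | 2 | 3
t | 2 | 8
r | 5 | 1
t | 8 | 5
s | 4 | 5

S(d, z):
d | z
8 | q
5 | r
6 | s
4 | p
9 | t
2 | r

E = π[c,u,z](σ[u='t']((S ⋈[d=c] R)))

σ filters on u, owned by the right side.
E' = π[c,u,z]((S ⋈[d=c] σ[u='t'](R)))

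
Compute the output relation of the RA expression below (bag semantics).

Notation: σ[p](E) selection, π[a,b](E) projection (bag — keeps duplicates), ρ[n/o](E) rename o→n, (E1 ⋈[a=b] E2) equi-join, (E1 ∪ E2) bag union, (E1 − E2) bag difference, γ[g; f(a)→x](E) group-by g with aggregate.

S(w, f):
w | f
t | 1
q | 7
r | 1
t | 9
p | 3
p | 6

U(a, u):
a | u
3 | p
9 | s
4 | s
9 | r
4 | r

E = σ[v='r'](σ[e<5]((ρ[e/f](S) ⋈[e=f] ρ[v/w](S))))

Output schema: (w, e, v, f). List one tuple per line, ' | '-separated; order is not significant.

Stepwise |·|:
  S → 6
  ρ[e/f](S) → 6
  S → 6
  ρ[v/w](S) → 6
  (ρ[e/f](S) ⋈[e=f] ρ[v/w](S)) → 8
  σ[e<5]((ρ[e/f](S) ⋈[e=f] ρ[v/w](S))) → 5
  σ[v='r'](σ[e<5]((ρ[e/f](S) ⋈[e=f] ρ[v/w](S)))) → 2

== RESULT ==
w | e | v | f
r | 1 | r | 1
t | 1 | r | 1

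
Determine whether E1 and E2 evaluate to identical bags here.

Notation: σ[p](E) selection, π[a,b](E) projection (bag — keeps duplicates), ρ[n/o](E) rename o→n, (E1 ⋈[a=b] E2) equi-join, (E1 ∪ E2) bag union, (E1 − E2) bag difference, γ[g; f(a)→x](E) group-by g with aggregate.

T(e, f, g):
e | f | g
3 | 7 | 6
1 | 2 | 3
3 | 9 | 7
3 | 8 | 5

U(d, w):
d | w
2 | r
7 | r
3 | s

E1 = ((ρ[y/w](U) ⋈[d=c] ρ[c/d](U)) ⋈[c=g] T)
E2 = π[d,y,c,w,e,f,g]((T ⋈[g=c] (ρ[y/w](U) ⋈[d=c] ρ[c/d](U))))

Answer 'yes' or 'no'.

E1 subexpression sizes:
  U → 3
  ρ[y/w](U) → 3
  U → 3
  ρ[c/d](U) → 3
  (ρ[y/w](U) ⋈[d=c] ρ[c/d](U)) → 3
  T → 4
  ((ρ[y/w](U) ⋈[d=c] ρ[c/d](U)) ⋈[c=g] T) → 2
E2 subexpression sizes:
  T → 4
  U → 3
  ρ[y/w](U) → 3
  U → 3
  ρ[c/d](U) → 3
  (ρ[y/w](U) ⋈[d=c] ρ[c/d](U)) → 3
  (T ⋈[g=c] (ρ[y/w](U) ⋈[d=c] ρ[c/d](U))) → 2
  π[d,y,c,w,e,f,g]((T ⋈[g=c] (ρ[y/w](U) ⋈[d=c] ρ[c/d](U)))) → 2

E1 and E2 produce the same multiset:
d | y | c | w | e | f | g
3 | s | 3 | s | 1 | 2 | 3
7 | r | 7 | r | 3 | 9 | 7

yes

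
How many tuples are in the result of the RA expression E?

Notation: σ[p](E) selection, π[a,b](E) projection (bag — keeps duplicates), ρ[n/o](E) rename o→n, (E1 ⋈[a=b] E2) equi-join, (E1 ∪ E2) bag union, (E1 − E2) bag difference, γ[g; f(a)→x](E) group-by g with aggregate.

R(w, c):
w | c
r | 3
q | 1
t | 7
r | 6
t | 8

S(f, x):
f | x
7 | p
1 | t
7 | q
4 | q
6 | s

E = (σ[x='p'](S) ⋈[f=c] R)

Stepwise |·|:
  S → 5
  σ[x='p'](S) → 1
  R → 5
  (σ[x='p'](S) ⋈[f=c] R) → 1

|E| = 1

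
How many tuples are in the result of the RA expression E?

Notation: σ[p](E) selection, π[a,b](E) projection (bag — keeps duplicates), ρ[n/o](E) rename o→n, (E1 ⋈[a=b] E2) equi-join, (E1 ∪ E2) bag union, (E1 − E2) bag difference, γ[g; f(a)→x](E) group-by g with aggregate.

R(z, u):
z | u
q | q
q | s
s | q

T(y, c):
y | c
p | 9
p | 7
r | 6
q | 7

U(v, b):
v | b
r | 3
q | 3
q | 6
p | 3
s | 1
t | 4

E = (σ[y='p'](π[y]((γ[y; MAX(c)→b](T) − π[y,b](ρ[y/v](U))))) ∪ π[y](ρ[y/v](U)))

Per-node cardinality:
  T → 4
  γ[y; MAX(c)→b](T) → 3
  U → 6
  ρ[y/v](U) → 6
  π[y,b](ρ[y/v](U)) → 6
  (γ[y; MAX(c)→b](T) − π[y,b](ρ[y/v](U))) → 3
  π[y]((γ[y; MAX(c)→b](T) − π[y,b](ρ[y/v](U)))) → 3
  σ[y='p'](π[y]((γ[y; MAX(c)→b](T) − π[y,b](ρ[y/v](U))))) → 1
  U → 6
  ρ[y/v](U) → 6
  π[y](ρ[y/v](U)) → 6
  (σ[y='p'](π[y]((γ[y; MAX(c)→b](T) − π[y,b](ρ[y/v](U))))) ∪ π[y](ρ[y/v](U))) → 7

|E| = 7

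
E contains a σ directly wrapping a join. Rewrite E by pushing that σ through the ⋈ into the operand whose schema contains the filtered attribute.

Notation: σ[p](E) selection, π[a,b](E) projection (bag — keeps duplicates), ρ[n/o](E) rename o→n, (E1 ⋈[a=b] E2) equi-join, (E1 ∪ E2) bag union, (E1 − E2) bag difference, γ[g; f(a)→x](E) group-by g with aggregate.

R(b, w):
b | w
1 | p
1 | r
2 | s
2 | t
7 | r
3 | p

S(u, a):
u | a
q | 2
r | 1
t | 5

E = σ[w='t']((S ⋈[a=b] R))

σ filters on w, owned by the right side.
E' = (S ⋈[a=b] σ[w='t'](R))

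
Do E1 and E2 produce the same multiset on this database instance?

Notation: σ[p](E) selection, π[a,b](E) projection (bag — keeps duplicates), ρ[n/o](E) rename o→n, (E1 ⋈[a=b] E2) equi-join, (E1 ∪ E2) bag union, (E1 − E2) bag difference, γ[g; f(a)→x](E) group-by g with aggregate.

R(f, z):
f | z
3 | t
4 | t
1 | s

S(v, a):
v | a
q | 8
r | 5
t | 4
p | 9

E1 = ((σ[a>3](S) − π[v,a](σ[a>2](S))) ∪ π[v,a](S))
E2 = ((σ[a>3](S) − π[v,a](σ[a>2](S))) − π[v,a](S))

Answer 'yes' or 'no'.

E1 row counts bottom-up:
  S → 4
  σ[a>3](S) → 4
  S → 4
  σ[a>2](S) → 4
  π[v,a](σ[a>2](S)) → 4
  (σ[a>3](S) − π[v,a](σ[a>2](S))) → 0
  S → 4
  π[v,a](S) → 4
  ((σ[a>3](S) − π[v,a](σ[a>2](S))) ∪ π[v,a](S)) → 4
E2 row counts bottom-up:
  S → 4
  σ[a>3](S) → 4
  S → 4
  σ[a>2](S) → 4
  π[v,a](σ[a>2](S)) → 4
  (σ[a>3](S) − π[v,a](σ[a>2](S))) → 0
  S → 4
  π[v,a](S) → 4
  ((σ[a>3](S) − π[v,a](σ[a>2](S))) − π[v,a](S)) → 0

E1 result:
v | a
p | 9
q | 8
r | 5
t | 4
E2 result:
v | a
(0 rows)
Witness: ('p', 9) appears 1× in E1 but 0× in E2.

no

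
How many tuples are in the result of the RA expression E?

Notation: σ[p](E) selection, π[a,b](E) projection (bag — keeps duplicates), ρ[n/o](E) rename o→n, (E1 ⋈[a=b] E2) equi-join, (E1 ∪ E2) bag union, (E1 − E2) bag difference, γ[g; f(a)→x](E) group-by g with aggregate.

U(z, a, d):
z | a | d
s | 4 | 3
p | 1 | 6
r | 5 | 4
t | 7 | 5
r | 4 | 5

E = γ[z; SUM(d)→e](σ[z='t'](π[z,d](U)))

Stepwise |·|:
  U → 5
  π[z,d](U) → 5
  σ[z='t'](π[z,d](U)) → 1
  γ[z; SUM(d)→e](σ[z='t'](π[z,d](U))) → 1

|E| = 1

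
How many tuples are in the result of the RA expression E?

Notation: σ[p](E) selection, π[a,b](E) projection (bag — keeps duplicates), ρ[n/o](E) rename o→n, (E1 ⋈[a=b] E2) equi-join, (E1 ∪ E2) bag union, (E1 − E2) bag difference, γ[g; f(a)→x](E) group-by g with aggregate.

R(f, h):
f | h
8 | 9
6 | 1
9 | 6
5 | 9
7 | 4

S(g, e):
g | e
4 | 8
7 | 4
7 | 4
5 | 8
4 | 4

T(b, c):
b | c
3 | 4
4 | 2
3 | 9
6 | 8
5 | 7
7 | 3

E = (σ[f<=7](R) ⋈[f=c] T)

Subexpression sizes:
  R → 5
  σ[f<=7](R) → 3
  T → 6
  (σ[f<=7](R) ⋈[f=c] T) → 1

|E| = 1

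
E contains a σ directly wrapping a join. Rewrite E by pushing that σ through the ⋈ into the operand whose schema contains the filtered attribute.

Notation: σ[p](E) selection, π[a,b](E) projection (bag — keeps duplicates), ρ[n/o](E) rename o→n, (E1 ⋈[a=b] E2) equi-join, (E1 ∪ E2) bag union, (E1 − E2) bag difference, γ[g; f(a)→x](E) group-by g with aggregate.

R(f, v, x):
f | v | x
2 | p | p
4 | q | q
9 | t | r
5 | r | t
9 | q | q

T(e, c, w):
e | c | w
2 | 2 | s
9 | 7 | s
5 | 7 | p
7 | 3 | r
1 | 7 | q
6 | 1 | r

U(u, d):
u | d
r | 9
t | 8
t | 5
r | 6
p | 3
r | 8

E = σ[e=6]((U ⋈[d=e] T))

σ filters on e, owned by the right side.
E' = (U ⋈[d=e] σ[e=6](T))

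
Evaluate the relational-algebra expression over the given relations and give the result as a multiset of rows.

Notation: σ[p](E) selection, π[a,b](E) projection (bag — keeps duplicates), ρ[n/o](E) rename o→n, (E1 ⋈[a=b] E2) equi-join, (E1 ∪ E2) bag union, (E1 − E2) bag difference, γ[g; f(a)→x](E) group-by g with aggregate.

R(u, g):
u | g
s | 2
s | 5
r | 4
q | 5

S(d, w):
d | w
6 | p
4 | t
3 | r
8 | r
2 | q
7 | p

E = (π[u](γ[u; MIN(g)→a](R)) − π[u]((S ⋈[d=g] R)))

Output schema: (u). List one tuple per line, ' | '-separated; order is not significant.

Subexpression sizes:
  R → 4
  γ[u; MIN(g)→a](R) → 3
  π[u](γ[u; MIN(g)→a](R)) → 3
  S → 6
  R → 4
  (S ⋈[d=g] R) → 2
  π[u]((S ⋈[d=g] R)) → 2
  (π[u](γ[u; MIN(g)→a](R)) − π[u]((S ⋈[d=g] R))) → 1

== RESULT ==
u
q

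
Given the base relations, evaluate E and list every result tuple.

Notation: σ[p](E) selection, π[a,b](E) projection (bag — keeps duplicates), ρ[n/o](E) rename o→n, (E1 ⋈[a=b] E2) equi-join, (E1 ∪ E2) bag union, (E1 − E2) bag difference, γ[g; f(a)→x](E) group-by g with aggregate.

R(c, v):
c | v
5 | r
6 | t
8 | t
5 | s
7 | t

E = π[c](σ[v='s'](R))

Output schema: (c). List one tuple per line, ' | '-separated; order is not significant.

Row counts bottom-up:
  R → 5
  σ[v='s'](R) → 1
  π[c](σ[v='s'](R)) → 1

== RESULT ==
c
5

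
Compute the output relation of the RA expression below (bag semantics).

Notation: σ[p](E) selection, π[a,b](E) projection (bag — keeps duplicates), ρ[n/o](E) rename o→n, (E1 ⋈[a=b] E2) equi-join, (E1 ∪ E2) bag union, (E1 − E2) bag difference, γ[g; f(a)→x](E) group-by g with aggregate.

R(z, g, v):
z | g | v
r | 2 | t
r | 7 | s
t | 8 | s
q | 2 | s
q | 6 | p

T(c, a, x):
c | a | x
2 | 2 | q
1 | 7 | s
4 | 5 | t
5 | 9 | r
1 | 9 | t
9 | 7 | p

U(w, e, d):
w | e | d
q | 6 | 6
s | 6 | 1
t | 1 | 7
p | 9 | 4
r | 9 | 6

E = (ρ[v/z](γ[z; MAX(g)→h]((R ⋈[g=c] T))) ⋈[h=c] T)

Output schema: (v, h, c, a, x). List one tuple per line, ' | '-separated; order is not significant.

Subexpression sizes:
  R → 5
  T → 6
  (R ⋈[g=c] T) → 2
  γ[z; MAX(g)→h]((R ⋈[g=c] T)) → 2
  ρ[v/z](γ[z; MAX(g)→h]((R ⋈[g=c] T))) → 2
  T → 6
  (ρ[v/z](γ[z; MAX(g)→h]((R ⋈[g=c] T))) ⋈[h=c] T) → 2

== RESULT ==
v | h | c | a | x
q | 2 | 2 | 2 | q
r | 2 | 2 | 2 | q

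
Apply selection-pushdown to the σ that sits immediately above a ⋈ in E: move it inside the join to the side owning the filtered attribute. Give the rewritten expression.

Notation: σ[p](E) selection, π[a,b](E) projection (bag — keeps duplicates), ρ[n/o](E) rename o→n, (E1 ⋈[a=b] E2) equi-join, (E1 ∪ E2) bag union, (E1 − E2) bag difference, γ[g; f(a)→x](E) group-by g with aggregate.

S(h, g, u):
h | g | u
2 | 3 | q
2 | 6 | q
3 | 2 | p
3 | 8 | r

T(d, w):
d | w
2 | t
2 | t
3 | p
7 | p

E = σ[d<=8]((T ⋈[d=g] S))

σ filters on d, owned by the left side.
E' = (σ[d<=8](T) ⋈[d=g] S)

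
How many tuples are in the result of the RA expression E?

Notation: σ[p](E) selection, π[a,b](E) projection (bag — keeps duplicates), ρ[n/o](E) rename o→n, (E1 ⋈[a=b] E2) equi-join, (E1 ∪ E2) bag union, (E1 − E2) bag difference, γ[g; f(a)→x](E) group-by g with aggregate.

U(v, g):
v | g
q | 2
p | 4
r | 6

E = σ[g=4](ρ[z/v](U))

Per-node cardinality:
  U → 3
  ρ[z/v](U) → 3
  σ[g=4](ρ[z/v](U)) → 1

|E| = 1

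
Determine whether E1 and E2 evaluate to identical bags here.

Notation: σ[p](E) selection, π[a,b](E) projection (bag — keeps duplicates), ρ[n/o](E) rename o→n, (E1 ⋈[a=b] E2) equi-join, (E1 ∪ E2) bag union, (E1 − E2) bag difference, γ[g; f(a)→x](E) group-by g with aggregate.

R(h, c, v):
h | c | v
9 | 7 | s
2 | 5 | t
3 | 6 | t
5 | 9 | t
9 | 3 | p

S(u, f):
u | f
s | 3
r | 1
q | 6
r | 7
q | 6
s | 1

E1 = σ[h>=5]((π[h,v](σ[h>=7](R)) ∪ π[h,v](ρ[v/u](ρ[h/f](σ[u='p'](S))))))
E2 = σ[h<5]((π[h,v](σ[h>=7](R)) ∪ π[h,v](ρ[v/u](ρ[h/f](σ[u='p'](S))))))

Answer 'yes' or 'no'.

E1 stepwise |·|:
  R → 5
  σ[h>=7](R) → 2
  π[h,v](σ[h>=7](R)) → 2
  S → 6
  σ[u='p'](S) → 0
  ρ[h/f](σ[u='p'](S)) → 0
  ρ[v/u](ρ[h/f](σ[u='p'](S))) → 0
  π[h,v](ρ[v/u](ρ[h/f](σ[u='p'](S)))) → 0
  (π[h,v](σ[h>=7](R)) ∪ π[h,v](ρ[v/u](ρ[h/f](σ[u='p'](S))))) → 2
  σ[h>=5]((π[h,v](σ[h>=7](R)) ∪ π[h,v](ρ[v/u](ρ[h/f](σ[u='p'](S)))))) → 2
E2 stepwise |·|:
  R → 5
  σ[h>=7](R) → 2
  π[h,v](σ[h>=7](R)) → 2
  S → 6
  σ[u='p'](S) → 0
  ρ[h/f](σ[u='p'](S)) → 0
  ρ[v/u](ρ[h/f](σ[u='p'](S))) → 0
  π[h,v](ρ[v/u](ρ[h/f](σ[u='p'](S)))) → 0
  (π[h,v](σ[h>=7](R)) ∪ π[h,v](ρ[v/u](ρ[h/f](σ[u='p'](S))))) → 2
  σ[h<5]((π[h,v](σ[h>=7](R)) ∪ π[h,v](ρ[v/u](ρ[h/f](σ[u='p'](S)))))) → 0

E1 result:
h | v
9 | p
9 | s
E2 result:
h | v
(0 rows)
Witness: (9, 's') appears 1× in E1 but 0× in E2.

no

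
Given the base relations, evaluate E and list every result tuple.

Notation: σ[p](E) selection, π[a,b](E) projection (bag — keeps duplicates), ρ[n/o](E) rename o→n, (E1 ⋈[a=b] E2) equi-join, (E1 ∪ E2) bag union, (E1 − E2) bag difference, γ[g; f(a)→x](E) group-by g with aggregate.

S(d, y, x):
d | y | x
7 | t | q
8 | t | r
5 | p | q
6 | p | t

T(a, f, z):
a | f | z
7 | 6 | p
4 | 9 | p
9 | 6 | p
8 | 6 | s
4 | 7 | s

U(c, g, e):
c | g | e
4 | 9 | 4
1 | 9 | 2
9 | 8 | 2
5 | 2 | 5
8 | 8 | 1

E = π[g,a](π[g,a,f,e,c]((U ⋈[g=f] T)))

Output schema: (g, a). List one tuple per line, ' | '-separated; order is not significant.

Per-node cardinality:
  U → 5
  T → 5
  (U ⋈[g=f] T) → 2
  π[g,a,f,e,c]((U ⋈[g=f] T)) → 2
  π[g,a](π[g,a,f,e,c]((U ⋈[g=f] T))) → 2

== RESULT ==
g | a
9 | 4
9 | 4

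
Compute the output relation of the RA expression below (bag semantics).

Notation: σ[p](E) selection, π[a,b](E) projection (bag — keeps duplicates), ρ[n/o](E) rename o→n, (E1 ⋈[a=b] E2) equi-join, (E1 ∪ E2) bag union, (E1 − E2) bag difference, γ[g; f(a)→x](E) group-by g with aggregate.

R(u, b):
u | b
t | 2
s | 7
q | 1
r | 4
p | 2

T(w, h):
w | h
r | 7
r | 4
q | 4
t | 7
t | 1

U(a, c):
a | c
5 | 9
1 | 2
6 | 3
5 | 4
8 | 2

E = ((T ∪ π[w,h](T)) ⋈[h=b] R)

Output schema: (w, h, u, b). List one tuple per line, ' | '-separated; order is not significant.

Stepwise |·|:
  T → 5
  T → 5
  π[w,h](T) → 5
  (T ∪ π[w,h](T)) → 10
  R → 5
  ((T ∪ π[w,h](T)) ⋈[h=b] R) → 10

== RESULT ==
w | h | u | b
q | 4 | r | 4
q | 4 | r | 4
r | 4 | r | 4
r | 4 | r | 4
r | 7 | s | 7
r | 7 | s | 7
t | 1 | q | 1
t | 1 | q | 1
t | 7 | s | 7
t | 7 | s | 7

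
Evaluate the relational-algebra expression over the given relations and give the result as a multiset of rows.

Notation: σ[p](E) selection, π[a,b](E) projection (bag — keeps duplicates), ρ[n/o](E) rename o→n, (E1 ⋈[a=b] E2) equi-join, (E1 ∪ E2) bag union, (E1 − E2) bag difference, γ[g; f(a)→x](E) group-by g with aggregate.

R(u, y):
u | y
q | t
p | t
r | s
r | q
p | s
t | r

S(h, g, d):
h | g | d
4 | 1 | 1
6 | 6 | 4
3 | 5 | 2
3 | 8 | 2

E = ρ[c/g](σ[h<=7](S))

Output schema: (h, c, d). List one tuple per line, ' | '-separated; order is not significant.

Row counts bottom-up:
  S → 4
  σ[h<=7](S) → 4
  ρ[c/g](σ[h<=7](S)) → 4

== RESULT ==
h | c | d
3 | 5 | 2
3 | 8 | 2
4 | 1 | 1
6 | 6 | 4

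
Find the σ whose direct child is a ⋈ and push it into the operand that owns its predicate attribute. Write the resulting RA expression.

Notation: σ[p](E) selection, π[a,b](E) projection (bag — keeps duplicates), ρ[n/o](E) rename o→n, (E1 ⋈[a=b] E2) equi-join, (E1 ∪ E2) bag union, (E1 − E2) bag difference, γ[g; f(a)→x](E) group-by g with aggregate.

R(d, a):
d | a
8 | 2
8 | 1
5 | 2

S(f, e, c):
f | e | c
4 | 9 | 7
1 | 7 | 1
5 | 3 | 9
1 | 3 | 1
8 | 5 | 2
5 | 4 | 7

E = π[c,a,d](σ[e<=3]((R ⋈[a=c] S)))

σ filters on e, owned by the right side.
E' = π[c,a,d]((R ⋈[a=c] σ[e<=3](S)))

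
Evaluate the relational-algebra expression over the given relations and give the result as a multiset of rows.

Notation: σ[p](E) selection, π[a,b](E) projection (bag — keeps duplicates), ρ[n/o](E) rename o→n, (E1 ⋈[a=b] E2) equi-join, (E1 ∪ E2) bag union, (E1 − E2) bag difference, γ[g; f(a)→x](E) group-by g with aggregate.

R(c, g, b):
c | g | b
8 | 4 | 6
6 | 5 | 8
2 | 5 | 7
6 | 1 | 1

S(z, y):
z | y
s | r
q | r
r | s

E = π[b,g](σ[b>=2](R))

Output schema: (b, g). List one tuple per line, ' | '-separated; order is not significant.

Stepwise |·|:
  R → 4
  σ[b>=2](R) → 3
  π[b,g](σ[b>=2](R)) → 3

== RESULT ==
b | g
6 | 4
7 | 5
8 | 5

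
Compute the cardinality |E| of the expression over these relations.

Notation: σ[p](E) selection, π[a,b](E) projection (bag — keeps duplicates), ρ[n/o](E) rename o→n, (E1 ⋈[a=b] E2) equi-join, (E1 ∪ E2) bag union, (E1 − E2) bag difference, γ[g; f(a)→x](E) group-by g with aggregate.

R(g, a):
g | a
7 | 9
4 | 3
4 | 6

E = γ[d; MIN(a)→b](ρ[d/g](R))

Subexpression sizes:
  R → 3
  ρ[d/g](R) → 3
  γ[d; MIN(a)→b](ρ[d/g](R)) → 2

|E| = 2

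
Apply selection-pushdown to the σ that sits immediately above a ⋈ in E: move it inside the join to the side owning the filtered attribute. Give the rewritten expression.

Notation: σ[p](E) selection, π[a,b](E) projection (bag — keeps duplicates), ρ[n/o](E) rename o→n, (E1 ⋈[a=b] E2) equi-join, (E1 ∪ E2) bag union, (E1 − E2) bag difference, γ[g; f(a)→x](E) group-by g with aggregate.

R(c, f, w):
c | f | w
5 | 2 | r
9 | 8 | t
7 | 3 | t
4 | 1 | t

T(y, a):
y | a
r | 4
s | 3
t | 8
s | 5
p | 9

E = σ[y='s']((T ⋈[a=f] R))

σ filters on y, owned by the left side.
E' = (σ[y='s'](T) ⋈[a=f] R)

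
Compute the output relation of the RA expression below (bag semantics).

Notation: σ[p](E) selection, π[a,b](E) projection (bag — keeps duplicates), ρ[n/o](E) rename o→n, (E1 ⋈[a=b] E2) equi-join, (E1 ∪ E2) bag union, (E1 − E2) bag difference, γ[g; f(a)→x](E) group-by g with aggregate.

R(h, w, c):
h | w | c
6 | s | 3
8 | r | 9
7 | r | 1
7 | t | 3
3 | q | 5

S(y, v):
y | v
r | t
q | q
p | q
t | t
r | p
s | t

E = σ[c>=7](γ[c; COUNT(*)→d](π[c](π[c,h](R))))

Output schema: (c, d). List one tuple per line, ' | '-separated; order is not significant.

Row counts bottom-up:
  R → 5
  π[c,h](R) → 5
  π[c](π[c,h](R)) → 5
  γ[c; COUNT(*)→d](π[c](π[c,h](R))) → 4
  σ[c>=7](γ[c; COUNT(*)→d](π[c](π[c,h](R)))) → 1

== RESULT ==
c | d
9 | 1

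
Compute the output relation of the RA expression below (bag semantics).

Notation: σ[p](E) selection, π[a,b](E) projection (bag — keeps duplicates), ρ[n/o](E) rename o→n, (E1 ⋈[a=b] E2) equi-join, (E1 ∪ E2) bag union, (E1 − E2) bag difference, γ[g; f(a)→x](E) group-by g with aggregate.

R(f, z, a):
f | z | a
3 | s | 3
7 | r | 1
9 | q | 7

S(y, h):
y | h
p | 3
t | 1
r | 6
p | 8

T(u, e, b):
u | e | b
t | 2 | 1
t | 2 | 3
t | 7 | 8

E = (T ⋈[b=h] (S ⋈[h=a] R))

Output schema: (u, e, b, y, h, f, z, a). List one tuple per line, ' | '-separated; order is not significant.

Subexpression sizes:
  T → 3
  S → 4
  R → 3
  (S ⋈[h=a] R) → 2
  (T ⋈[b=h] (S ⋈[h=a] R)) → 2

== RESULT ==
u | e | b | y | h | f | z | a
t | 2 | 1 | t | 1 | 7 | r | 1
t | 2 | 3 | p | 3 | 3 | s | 3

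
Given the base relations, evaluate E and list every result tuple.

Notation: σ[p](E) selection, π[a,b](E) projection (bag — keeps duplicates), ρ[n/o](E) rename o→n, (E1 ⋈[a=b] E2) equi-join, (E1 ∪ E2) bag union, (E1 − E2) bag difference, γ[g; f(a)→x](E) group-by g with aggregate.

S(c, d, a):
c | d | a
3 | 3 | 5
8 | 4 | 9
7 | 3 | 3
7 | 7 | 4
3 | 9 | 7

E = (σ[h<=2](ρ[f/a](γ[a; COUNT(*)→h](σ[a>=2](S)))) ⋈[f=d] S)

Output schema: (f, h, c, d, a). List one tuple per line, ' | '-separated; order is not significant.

Per-node cardinality:
  S → 5
  σ[a>=2](S) → 5
  γ[a; COUNT(*)→h](σ[a>=2](S)) → 5
  ρ[f/a](γ[a; COUNT(*)→h](σ[a>=2](S))) → 5
  σ[h<=2](ρ[f/a](γ[a; COUNT(*)→h](σ[a>=2](S)))) → 5
  S → 5
  (σ[h<=2](ρ[f/a](γ[a; COUNT(*)→h](σ[a>=2](S)))) ⋈[f=d] S) → 5

== RESULT ==
f | h | c | d | a
3 | 1 | 3 | 3 | 5
3 | 1 | 7 | 3 | 3
4 | 1 | 8 | 4 | 9
7 | 1 | 7 | 7 | 4
9 | 1 | 3 | 9 | 7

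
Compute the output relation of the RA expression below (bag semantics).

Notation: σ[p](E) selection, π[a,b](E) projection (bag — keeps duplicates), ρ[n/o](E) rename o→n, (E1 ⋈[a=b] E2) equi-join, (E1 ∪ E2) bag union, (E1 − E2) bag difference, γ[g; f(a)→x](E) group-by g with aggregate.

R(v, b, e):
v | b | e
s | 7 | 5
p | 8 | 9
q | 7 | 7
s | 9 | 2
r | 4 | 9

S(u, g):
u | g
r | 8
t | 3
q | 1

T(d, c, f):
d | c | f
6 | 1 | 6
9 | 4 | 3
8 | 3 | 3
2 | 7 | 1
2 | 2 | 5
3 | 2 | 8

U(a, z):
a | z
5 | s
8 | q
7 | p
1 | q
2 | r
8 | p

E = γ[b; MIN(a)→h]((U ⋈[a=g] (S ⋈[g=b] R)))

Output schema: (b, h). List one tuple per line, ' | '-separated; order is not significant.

Stepwise |·|:
  U → 6
  S → 3
  R → 5
  (S ⋈[g=b] R) → 1
  (U ⋈[a=g] (S ⋈[g=b] R)) → 2
  γ[b; MIN(a)→h]((U ⋈[a=g] (S ⋈[g=b] R))) → 1

== RESULT ==
b | h
8 | 8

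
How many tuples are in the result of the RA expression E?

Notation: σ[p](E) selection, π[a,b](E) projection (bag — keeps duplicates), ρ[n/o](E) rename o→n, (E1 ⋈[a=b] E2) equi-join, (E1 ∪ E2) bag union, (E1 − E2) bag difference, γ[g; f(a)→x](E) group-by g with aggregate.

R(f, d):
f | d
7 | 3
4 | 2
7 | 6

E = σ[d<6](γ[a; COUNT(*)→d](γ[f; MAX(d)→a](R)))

Row counts bottom-up:
  R → 3
  γ[f; MAX(d)→a](R) → 2
  γ[a; COUNT(*)→d](γ[f; MAX(d)→a](R)) → 2
  σ[d<6](γ[a; COUNT(*)→d](γ[f; MAX(d)→a](R))) → 2

|E| = 2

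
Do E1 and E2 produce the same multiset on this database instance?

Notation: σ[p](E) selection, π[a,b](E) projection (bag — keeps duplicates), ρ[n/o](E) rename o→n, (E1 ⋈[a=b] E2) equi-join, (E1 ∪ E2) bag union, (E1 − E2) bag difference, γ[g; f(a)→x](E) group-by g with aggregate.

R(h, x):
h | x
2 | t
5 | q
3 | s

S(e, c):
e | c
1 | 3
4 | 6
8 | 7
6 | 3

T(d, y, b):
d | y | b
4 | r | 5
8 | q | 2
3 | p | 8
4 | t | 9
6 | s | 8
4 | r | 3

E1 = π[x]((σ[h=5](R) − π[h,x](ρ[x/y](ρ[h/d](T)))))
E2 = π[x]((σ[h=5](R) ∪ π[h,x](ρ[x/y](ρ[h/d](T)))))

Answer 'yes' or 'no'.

E1 per-node cardinality:
  R → 3
  σ[h=5](R) → 1
  T → 6
  ρ[h/d](T) → 6
  ρ[x/y](ρ[h/d](T)) → 6
  π[h,x](ρ[x/y](ρ[h/d](T))) → 6
  (σ[h=5](R) − π[h,x](ρ[x/y](ρ[h/d](T)))) → 1
  π[x]((σ[h=5](R) − π[h,x](ρ[x/y](ρ[h/d](T))))) → 1
E2 per-node cardinality:
  R → 3
  σ[h=5](R) → 1
  T → 6
  ρ[h/d](T) → 6
  ρ[x/y](ρ[h/d](T)) → 6
  π[h,x](ρ[x/y](ρ[h/d](T))) → 6
  (σ[h=5](R) ∪ π[h,x](ρ[x/y](ρ[h/d](T)))) → 7
  π[x]((σ[h=5](R) ∪ π[h,x](ρ[x/y](ρ[h/d](T))))) → 7

E1 result:
x
q
E2 result:
x
p
q
q
r
r
s
t
Witness: ('t',) appears 0× in E1 but 1× in E2.

no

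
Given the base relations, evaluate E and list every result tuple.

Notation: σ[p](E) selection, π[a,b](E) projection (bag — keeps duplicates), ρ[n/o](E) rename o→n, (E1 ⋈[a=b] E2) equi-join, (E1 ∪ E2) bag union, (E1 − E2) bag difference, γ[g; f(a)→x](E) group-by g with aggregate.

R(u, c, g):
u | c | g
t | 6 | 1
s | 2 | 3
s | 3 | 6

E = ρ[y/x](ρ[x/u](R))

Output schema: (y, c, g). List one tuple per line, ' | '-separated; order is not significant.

Stepwise |·|:
  R → 3
  ρ[x/u](R) → 3
  ρ[y/x](ρ[x/u](R)) → 3

== RESULT ==
y | c | g
s | 2 | 3
s | 3 | 6
t | 6 | 1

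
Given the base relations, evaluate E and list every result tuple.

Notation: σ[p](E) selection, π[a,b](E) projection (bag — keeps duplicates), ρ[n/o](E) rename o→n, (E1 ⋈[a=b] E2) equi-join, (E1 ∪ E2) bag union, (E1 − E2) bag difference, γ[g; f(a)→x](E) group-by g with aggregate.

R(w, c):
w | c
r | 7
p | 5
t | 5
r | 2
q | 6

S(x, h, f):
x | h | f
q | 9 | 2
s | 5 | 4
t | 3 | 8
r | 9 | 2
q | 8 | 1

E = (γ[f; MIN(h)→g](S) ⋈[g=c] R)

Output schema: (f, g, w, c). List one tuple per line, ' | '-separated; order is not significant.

Per-node cardinality:
  S → 5
  γ[f; MIN(h)→g](S) → 4
  R → 5
  (γ[f; MIN(h)→g](S) ⋈[g=c] R) → 2

== RESULT ==
f | g | w | c
4 | 5 | p | 5
4 | 5 | t | 5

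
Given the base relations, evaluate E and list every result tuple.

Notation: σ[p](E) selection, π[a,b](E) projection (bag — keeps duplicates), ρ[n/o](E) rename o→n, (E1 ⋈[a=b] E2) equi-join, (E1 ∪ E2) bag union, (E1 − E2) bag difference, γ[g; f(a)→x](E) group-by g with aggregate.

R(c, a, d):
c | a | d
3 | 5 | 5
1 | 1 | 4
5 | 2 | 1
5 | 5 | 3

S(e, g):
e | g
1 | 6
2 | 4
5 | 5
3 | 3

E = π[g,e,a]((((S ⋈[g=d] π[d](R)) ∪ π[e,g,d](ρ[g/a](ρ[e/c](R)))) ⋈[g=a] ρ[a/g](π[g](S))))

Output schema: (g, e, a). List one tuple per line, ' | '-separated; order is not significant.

Subexpression sizes:
  S → 4
  R → 4
  π[d](R) → 4
  (S ⋈[g=d] π[d](R)) → 3
  R → 4
  ρ[e/c](R) → 4
  ρ[g/a](ρ[e/c](R)) → 4
  π[e,g,d](ρ[g/a](ρ[e/c](R))) → 4
  ((S ⋈[g=d] π[d](R)) ∪ π[e,g,d](ρ[g/a](ρ[e/c](R)))) → 7
  S → 4
  π[g](S) → 4
  ρ[a/g](π[g](S)) → 4
  (((S ⋈[g=d] π[d](R)) ∪ π[e,g,d](ρ[g/a](ρ[e/c](R)))) ⋈[g=a] ρ[a/g](π[g](S))) → 5
  π[g,e,a]((((S ⋈[g=d] π[d](R)) ∪ π[e,g,d](ρ[g/a](ρ[e/c](R)))) ⋈[g=a] ρ[a/g](π[g](S)))) → 5

== RESULT ==
g | e | a
3 | 3 | 3
4 | 2 | 4
5 | 3 | 5
5 | 5 | 5
5 | 5 | 5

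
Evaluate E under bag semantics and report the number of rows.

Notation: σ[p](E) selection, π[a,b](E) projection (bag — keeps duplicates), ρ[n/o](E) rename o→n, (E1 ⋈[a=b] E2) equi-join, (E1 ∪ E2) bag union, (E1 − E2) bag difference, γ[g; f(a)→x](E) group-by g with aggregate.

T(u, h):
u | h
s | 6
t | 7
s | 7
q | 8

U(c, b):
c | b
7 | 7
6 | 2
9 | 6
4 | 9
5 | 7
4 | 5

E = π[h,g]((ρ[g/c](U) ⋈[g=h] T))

Per-node cardinality:
  U → 6
  ρ[g/c](U) → 6
  T → 4
  (ρ[g/c](U) ⋈[g=h] T) → 3
  π[h,g]((ρ[g/c](U) ⋈[g=h] T)) → 3

|E| = 3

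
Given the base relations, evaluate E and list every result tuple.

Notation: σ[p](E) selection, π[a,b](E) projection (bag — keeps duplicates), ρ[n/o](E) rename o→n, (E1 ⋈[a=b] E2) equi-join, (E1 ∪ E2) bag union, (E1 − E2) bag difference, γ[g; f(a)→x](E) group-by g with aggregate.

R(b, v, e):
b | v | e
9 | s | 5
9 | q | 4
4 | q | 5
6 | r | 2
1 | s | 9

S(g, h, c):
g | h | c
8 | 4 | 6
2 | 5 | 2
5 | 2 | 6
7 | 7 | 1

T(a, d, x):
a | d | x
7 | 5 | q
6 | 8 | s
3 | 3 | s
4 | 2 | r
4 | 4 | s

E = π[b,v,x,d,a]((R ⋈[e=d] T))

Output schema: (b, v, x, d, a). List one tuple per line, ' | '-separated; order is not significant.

Subexpression sizes:
  R → 5
  T → 5
  (R ⋈[e=d] T) → 4
  π[b,v,x,d,a]((R ⋈[e=d] T)) → 4

== RESULT ==
b | v | x | d | a
4 | q | q | 5 | 7
6 | r | r | 2 | 4
9 | q | s | 4 | 4
9 | s | q | 5 | 7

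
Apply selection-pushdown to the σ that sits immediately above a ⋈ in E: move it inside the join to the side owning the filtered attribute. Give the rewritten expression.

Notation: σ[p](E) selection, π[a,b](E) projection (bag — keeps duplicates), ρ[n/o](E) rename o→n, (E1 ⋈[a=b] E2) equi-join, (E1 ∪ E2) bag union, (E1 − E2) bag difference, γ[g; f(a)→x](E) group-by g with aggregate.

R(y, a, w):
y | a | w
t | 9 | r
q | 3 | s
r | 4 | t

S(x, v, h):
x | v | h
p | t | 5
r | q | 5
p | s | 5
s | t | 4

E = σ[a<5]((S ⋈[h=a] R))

σ filters on a, owned by the right side.
E' = (S ⋈[h=a] σ[a<5](R))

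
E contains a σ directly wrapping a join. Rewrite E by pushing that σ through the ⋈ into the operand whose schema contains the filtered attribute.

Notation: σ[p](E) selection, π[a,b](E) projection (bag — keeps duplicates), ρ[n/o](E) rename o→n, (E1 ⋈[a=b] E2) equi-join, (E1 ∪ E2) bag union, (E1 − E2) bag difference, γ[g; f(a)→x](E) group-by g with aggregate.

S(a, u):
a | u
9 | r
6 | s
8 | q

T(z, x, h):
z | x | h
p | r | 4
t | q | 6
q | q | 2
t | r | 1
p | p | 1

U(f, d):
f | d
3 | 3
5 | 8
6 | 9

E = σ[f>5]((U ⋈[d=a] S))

σ filters on f, owned by the left side.
E' = (σ[f>5](U) ⋈[d=a] S)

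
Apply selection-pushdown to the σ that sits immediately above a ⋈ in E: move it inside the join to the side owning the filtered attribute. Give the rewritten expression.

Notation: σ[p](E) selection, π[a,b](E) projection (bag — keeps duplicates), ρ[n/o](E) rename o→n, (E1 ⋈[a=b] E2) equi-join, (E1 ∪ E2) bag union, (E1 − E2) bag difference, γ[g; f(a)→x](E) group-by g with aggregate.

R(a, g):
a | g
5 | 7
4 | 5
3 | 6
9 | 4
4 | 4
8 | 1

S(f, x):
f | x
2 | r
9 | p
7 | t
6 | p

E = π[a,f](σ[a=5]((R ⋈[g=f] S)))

σ filters on a, owned by the left side.
E' = π[a,f]((σ[a=5](R) ⋈[g=f] S))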